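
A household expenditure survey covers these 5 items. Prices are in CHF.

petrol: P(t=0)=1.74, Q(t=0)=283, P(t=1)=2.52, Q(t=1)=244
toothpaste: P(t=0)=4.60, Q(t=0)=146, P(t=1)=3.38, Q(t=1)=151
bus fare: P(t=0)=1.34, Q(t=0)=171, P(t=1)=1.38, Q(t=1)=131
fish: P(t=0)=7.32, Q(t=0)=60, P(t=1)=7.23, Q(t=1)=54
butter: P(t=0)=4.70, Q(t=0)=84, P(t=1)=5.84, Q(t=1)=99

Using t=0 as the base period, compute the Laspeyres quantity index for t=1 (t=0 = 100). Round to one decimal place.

96.8

Laspeyres quantity index uses base-period prices as weights.
ΣP(t=0)·Q(t=1) = 1.74×244 + 4.60×151 + 1.34×131 + 7.32×54 + 4.70×99 = 424.56 + 694.6 + 175.54 + 395.28 + 465.3 = 2155.28
ΣP(t=0)·Q(t=0) = 1.74×283 + 4.60×146 + 1.34×171 + 7.32×60 + 4.70×84 = 492.42 + 671.6 + 229.14 + 439.2 + 394.8 = 2227.16
Index = 2155.28 / 2227.16 × 100 = 96.7726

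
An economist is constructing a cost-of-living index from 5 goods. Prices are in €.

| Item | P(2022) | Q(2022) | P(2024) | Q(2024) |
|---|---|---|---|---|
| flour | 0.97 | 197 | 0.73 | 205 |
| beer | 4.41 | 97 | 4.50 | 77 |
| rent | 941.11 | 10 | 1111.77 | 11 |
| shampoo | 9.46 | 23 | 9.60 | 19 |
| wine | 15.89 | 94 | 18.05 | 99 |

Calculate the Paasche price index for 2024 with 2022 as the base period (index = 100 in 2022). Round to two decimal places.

Paasche price index uses current-period quantities as weights.
ΣP(2024)·Q(2024) = 0.73×205 + 4.50×77 + 1111.77×11 + 9.60×19 + 18.05×99 = 149.65 + 346.5 + 12229.47 + 182.4 + 1786.95 = 14694.97
ΣP(2022)·Q(2024) = 0.97×205 + 4.41×77 + 941.11×11 + 9.46×19 + 15.89×99 = 198.85 + 339.57 + 10352.21 + 179.74 + 1573.11 = 12643.48
Index = 14694.97 / 12643.48 × 100 = 116.2257

116.23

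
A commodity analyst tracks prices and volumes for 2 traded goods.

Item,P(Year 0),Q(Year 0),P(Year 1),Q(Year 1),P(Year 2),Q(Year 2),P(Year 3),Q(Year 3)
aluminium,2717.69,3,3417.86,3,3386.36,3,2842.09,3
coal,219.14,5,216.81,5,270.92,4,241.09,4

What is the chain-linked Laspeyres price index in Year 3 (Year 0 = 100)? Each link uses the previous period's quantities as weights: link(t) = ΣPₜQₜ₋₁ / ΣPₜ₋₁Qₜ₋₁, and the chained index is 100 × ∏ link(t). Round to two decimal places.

105.09

Link Year 0→Year 1:
ΣP(Year 1)Q(Year 0) = 3417.86×3 + 216.81×5 = 10253.58 + 1084.05 = 11337.63
ΣP(Year 0)Q(Year 0) = 2717.69×3 + 219.14×5 = 8153.07 + 1095.7 = 9248.77
link = 11337.63/9248.77 = 1.225853
Link Year 1→Year 2:
ΣP(Year 2)Q(Year 1) = 3386.36×3 + 270.92×5 = 10159.08 + 1354.6 = 11513.68
ΣP(Year 1)Q(Year 1) = 3417.86×3 + 216.81×5 = 10253.58 + 1084.05 = 11337.63
link = 11513.68/11337.63 = 1.015528
Link Year 2→Year 3:
ΣP(Year 3)Q(Year 2) = 2842.09×3 + 241.09×4 = 8526.27 + 964.36 = 9490.63
ΣP(Year 2)Q(Year 2) = 3386.36×3 + 270.92×4 = 10159.08 + 1083.68 = 11242.76
link = 9490.63/11242.76 = 0.844155
Chained index = 100 × 1.225853 × 1.015528 × 0.844155 = 105.0878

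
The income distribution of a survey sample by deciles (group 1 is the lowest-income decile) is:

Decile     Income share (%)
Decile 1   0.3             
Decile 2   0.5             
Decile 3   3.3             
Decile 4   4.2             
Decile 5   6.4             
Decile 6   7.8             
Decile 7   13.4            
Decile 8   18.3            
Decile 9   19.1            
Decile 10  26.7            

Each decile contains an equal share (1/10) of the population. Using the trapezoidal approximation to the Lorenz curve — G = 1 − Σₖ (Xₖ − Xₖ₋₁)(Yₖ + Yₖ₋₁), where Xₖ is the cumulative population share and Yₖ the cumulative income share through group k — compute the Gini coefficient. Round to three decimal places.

Cumulative income shares Yₖ: 0.0030, 0.0080, 0.0410, 0.0830, 0.1470, 0.2250, 0.3590, 0.5420, 0.7330, 1.0000
Σ (Xₖ−Xₖ₋₁)(Yₖ+Yₖ₋₁) = (1/10)(0.0030+0.0000) + (1/10)(0.0080+0.0030) + (1/10)(0.0410+0.0080) + (1/10)(0.0830+0.0410) + (1/10)(0.1470+0.0830) + (1/10)(0.2250+0.1470) + (1/10)(0.3590+0.2250) + (1/10)(0.5420+0.3590) + (1/10)(0.7330+0.5420) + (1/10)(1.0000+0.7330)
  = 0.0003 + 0.0011 + 0.0049 + 0.0124 + 0.0230 + 0.0372 + 0.0584 + 0.0901 + 0.1275 + 0.1733 = 0.5282
G = 1 − 0.5282 = 0.4718

0.472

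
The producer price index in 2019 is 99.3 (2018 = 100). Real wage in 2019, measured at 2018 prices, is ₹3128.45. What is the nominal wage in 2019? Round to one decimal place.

3106.6

Nominal = Real × (Index/100) = 3128.45 × (99.3/100)
        = 3128.45 × 0.993 = 3106.5508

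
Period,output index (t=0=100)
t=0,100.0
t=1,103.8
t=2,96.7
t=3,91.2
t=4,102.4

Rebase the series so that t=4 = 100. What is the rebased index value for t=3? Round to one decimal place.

Rebased(t=3) = 91.2 / 102.4 × 100 = 89.0625

89.1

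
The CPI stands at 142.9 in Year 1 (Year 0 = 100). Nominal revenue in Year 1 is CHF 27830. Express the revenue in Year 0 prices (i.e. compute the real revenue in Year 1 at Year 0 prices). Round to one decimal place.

19475.2

Real = Nominal ÷ (Index/100) = 27830 ÷ (142.9/100)
     = 27830 ÷ 1.429 = 19475.1575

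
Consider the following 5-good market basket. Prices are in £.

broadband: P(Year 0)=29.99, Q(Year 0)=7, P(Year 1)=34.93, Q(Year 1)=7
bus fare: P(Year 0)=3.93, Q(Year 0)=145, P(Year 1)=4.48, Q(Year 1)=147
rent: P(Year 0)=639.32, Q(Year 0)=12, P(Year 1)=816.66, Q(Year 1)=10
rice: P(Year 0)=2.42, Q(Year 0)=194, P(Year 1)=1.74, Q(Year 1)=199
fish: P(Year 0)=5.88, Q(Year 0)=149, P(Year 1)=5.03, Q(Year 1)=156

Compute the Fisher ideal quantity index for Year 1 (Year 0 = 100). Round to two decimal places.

Laspeyres component (base-period weights):
ΣP(Year 0)Q(Year 1) = 29.99×7 + 3.93×147 + 639.32×10 + 2.42×199 + 5.88×156 = 209.93 + 577.71 + 6393.2 + 481.58 + 917.28 = 8579.7
ΣP(Year 0)Q(Year 0) = 29.99×7 + 3.93×145 + 639.32×12 + 2.42×194 + 5.88×149 = 209.93 + 569.85 + 7671.84 + 469.48 + 876.12 = 9797.22
L = 8579.7 / 9797.22 × 100 = 87.5728
Paasche component (current-period weights):
ΣP(Year 1)Q(Year 1) = 34.93×7 + 4.48×147 + 816.66×10 + 1.74×199 + 5.03×156 = 244.51 + 658.56 + 8166.6 + 346.26 + 784.68 = 10200.61
ΣP(Year 1)Q(Year 0) = 34.93×7 + 4.48×145 + 816.66×12 + 1.74×194 + 5.03×149 = 244.51 + 649.6 + 9799.92 + 337.56 + 749.47 = 11781.06
P = 10200.61 / 11781.06 × 100 = 86.5848
Fisher = √(L × P) = √(87.5728 × 86.5848) = 87.0774

87.08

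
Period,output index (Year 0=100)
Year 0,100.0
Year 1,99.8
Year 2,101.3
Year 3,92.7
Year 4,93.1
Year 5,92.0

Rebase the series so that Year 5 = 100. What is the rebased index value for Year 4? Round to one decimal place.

101.2

Rebased(Year 4) = 93.1 / 92.0 × 100 = 101.1957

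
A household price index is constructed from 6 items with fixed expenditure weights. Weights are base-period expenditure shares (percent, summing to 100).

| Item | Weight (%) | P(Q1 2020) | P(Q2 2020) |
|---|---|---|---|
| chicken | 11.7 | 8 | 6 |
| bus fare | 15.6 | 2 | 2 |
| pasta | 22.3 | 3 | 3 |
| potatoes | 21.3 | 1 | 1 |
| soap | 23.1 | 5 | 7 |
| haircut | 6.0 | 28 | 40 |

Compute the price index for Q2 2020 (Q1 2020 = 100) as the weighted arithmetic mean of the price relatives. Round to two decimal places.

chicken: 11.7 × (6/8) = 11.7 × 0.750000 = 8.7750
bus fare: 15.6 × (2/2) = 15.6 × 1.000000 = 15.6000
pasta: 22.3 × (3/3) = 22.3 × 1.000000 = 22.3000
potatoes: 21.3 × (1/1) = 21.3 × 1.000000 = 21.3000
soap: 23.1 × (7/5) = 23.1 × 1.400000 = 32.3400
haircut: 6.0 × (40/28) = 6.0 × 1.428571 = 8.5714
Index = Σ wᵢ·(p₁ᵢ/p₀ᵢ) = 8.7750 + 15.6000 + 22.3000 + 21.3000 + 32.3400 + 8.5714 = 108.8864

108.89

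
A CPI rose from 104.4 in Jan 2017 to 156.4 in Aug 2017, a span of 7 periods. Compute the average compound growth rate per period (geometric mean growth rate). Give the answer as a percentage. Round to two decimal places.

Growth factor = (156.4/104.4)^(1/7) = (1.498084)^(1/7) = 1.059441
Growth rate = 1.059441 − 1 = 0.059441 = 5.9441%

5.94%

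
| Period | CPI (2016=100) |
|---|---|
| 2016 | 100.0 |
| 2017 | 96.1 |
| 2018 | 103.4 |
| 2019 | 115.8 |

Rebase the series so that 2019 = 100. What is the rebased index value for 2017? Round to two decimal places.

Rebased(2017) = 96.1 / 115.8 × 100 = 82.9879

82.99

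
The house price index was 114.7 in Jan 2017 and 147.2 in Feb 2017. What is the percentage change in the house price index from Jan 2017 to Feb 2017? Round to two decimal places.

28.33%

Change = (147.2 − 114.7) / 114.7 × 100
       = 32.5 / 114.7 × 100 = 28.3348%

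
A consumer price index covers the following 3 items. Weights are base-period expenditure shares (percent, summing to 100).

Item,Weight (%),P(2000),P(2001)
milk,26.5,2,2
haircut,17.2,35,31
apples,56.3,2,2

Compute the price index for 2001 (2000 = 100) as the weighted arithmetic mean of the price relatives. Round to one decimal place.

milk: 26.5 × (2/2) = 26.5 × 1.000000 = 26.5000
haircut: 17.2 × (31/35) = 17.2 × 0.885714 = 15.2343
apples: 56.3 × (2/2) = 56.3 × 1.000000 = 56.3000
Index = Σ wᵢ·(p₁ᵢ/p₀ᵢ) = 26.5000 + 15.2343 + 56.3000 = 98.0343

98.0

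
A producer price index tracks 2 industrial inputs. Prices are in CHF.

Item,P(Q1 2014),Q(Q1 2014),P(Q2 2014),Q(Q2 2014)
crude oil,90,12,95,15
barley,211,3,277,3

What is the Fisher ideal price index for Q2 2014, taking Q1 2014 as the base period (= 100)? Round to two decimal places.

Laspeyres component (base-period weights):
ΣP(Q2 2014)Q(Q1 2014) = 95×12 + 277×3 = 1140 + 831 = 1971
ΣP(Q1 2014)Q(Q1 2014) = 90×12 + 211×3 = 1080 + 633 = 1713
L = 1971 / 1713 × 100 = 115.0613
Paasche component (current-period weights):
ΣP(Q2 2014)Q(Q2 2014) = 95×15 + 277×3 = 1425 + 831 = 2256
ΣP(Q1 2014)Q(Q2 2014) = 90×15 + 211×3 = 1350 + 633 = 1983
P = 2256 / 1983 × 100 = 113.7670
Fisher = √(L × P) = √(115.0613 × 113.7670) = 114.4123

114.41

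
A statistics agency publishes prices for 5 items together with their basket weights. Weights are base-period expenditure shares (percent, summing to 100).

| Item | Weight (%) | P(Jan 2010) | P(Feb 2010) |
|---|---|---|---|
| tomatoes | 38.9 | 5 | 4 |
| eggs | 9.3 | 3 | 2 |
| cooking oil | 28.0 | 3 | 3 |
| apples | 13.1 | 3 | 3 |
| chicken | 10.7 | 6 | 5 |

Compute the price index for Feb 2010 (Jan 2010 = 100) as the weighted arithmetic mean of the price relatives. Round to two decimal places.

tomatoes: 38.9 × (4/5) = 38.9 × 0.800000 = 31.1200
eggs: 9.3 × (2/3) = 9.3 × 0.666667 = 6.2000
cooking oil: 28.0 × (3/3) = 28.0 × 1.000000 = 28.0000
apples: 13.1 × (3/3) = 13.1 × 1.000000 = 13.1000
chicken: 10.7 × (5/6) = 10.7 × 0.833333 = 8.9167
Index = Σ wᵢ·(p₁ᵢ/p₀ᵢ) = 31.1200 + 6.2000 + 28.0000 + 13.1000 + 8.9167 = 87.3367

87.34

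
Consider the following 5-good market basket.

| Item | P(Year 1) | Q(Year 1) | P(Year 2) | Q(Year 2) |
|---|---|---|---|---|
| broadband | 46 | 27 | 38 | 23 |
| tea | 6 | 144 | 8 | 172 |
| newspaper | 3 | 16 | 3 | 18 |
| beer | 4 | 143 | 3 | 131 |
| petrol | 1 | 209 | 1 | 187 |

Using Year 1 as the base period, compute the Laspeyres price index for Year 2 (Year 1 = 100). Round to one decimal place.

Laspeyres price index uses base-period quantities as weights.
ΣP(Year 2)·Q(Year 1) = 38×27 + 8×144 + 3×16 + 3×143 + 1×209 = 1026 + 1152 + 48 + 429 + 209 = 2864
ΣP(Year 1)·Q(Year 1) = 46×27 + 6×144 + 3×16 + 4×143 + 1×209 = 1242 + 864 + 48 + 572 + 209 = 2935
Index = 2864 / 2935 × 100 = 97.5809

97.6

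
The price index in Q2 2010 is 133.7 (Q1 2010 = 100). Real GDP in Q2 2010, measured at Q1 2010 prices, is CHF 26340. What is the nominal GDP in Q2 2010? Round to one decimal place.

Nominal = Real × (Index/100) = 26340 × (133.7/100)
        = 26340 × 1.337 = 35216.5800

35216.6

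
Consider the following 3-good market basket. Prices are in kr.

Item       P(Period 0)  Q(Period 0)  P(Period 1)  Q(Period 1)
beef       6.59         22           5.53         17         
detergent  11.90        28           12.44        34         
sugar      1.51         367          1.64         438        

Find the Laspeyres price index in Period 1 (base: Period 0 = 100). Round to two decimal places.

Laspeyres price index uses base-period quantities as weights.
ΣP(Period 1)·Q(Period 0) = 5.53×22 + 12.44×28 + 1.64×367 = 121.66 + 348.32 + 601.88 = 1071.86
ΣP(Period 0)·Q(Period 0) = 6.59×22 + 11.90×28 + 1.51×367 = 144.98 + 333.2 + 554.17 = 1032.35
Index = 1071.86 / 1032.35 × 100 = 103.8272

103.83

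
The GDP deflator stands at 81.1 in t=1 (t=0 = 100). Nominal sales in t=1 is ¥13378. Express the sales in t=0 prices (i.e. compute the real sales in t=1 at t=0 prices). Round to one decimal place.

Real = Nominal ÷ (Index/100) = 13378 ÷ (81.1/100)
     = 13378 ÷ 0.811 = 16495.6843

16495.7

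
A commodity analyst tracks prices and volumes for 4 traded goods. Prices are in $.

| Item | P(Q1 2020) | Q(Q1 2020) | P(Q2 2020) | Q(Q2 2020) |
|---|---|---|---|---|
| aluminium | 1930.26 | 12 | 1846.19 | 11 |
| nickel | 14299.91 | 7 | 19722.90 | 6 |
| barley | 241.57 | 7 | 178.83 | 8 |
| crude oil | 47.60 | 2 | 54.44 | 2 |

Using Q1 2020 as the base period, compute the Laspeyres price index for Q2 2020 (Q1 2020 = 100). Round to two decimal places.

Laspeyres price index uses base-period quantities as weights.
ΣP(Q2 2020)·Q(Q1 2020) = 1846.19×12 + 19722.90×7 + 178.83×7 + 54.44×2 = 22154.28 + 138060.3 + 1251.81 + 108.88 = 161575.27
ΣP(Q1 2020)·Q(Q1 2020) = 1930.26×12 + 14299.91×7 + 241.57×7 + 47.60×2 = 23163.12 + 100099.37 + 1690.99 + 95.2 = 125048.68
Index = 161575.27 / 125048.68 × 100 = 129.2099

129.21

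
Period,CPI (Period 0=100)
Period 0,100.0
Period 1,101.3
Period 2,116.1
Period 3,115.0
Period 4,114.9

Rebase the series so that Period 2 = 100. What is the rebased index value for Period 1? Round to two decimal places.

Rebased(Period 1) = 101.3 / 116.1 × 100 = 87.2524

87.25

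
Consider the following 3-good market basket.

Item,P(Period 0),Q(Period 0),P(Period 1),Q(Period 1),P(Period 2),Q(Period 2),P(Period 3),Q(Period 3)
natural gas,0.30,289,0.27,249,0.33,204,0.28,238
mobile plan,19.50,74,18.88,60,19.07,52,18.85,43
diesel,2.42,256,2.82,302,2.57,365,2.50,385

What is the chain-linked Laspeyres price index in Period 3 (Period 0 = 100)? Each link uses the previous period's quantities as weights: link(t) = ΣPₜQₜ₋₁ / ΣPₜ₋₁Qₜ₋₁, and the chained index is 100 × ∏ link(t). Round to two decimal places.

97.42

Link Period 0→Period 1:
ΣP(Period 1)Q(Period 0) = 0.27×289 + 18.88×74 + 2.82×256 = 78.03 + 1397.12 + 721.92 = 2197.07
ΣP(Period 0)Q(Period 0) = 0.30×289 + 19.50×74 + 2.42×256 = 86.7 + 1443 + 619.52 = 2149.22
link = 2197.07/2149.22 = 1.022264
Link Period 1→Period 2:
ΣP(Period 2)Q(Period 1) = 0.33×249 + 19.07×60 + 2.57×302 = 82.17 + 1144.2 + 776.14 = 2002.51
ΣP(Period 1)Q(Period 1) = 0.27×249 + 18.88×60 + 2.82×302 = 67.23 + 1132.8 + 851.64 = 2051.67
link = 2002.51/2051.67 = 0.976039
Link Period 2→Period 3:
ΣP(Period 3)Q(Period 2) = 0.28×204 + 18.85×52 + 2.50×365 = 57.12 + 980.2 + 912.5 = 1949.82
ΣP(Period 2)Q(Period 2) = 0.33×204 + 19.07×52 + 2.57×365 = 67.32 + 991.64 + 938.05 = 1997.01
link = 1949.82/1997.01 = 0.976370
Chained index = 100 × 1.022264 × 0.976039 × 0.976370 = 97.4192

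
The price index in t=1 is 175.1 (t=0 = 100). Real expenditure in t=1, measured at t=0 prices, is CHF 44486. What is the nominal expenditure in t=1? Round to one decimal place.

77895.0

Nominal = Real × (Index/100) = 44486 × (175.1/100)
        = 44486 × 1.751 = 77894.9860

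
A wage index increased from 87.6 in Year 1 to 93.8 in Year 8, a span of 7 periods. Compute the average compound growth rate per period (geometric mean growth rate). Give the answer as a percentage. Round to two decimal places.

0.98%

Growth factor = (93.8/87.6)^(1/7) = (1.070776)^(1/7) = 1.009817
Growth rate = 1.009817 − 1 = 0.009817 = 0.9817%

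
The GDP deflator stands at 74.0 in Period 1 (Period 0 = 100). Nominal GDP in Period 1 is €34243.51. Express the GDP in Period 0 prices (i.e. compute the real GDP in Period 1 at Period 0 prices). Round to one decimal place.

Real = Nominal ÷ (Index/100) = 34243.51 ÷ (74.0/100)
     = 34243.51 ÷ 0.740 = 46275.0135

46275.0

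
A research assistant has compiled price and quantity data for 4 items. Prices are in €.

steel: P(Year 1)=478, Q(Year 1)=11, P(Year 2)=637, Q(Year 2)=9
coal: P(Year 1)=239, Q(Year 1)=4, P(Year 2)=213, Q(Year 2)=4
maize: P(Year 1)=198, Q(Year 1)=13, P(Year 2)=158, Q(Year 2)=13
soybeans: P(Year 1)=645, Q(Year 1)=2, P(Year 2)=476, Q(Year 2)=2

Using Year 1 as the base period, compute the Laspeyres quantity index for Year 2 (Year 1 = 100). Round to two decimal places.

90.51

Laspeyres quantity index uses base-period prices as weights.
ΣP(Year 1)·Q(Year 2) = 478×9 + 239×4 + 198×13 + 645×2 = 4302 + 956 + 2574 + 1290 = 9122
ΣP(Year 1)·Q(Year 1) = 478×11 + 239×4 + 198×13 + 645×2 = 5258 + 956 + 2574 + 1290 = 10078
Index = 9122 / 10078 × 100 = 90.5140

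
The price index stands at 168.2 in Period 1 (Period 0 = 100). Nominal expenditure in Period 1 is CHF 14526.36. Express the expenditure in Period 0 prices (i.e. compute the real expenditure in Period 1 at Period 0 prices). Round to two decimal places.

Real = Nominal ÷ (Index/100) = 14526.36 ÷ (168.2/100)
     = 14526.36 ÷ 1.682 = 8636.3615

8636.36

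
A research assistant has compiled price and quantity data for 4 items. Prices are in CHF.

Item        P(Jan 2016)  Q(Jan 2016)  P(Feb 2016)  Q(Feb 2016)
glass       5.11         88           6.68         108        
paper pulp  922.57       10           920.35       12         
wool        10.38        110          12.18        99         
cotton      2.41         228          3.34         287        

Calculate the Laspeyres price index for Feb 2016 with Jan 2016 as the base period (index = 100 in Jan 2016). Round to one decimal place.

Laspeyres price index uses base-period quantities as weights.
ΣP(Feb 2016)·Q(Jan 2016) = 6.68×88 + 920.35×10 + 12.18×110 + 3.34×228 = 587.84 + 9203.5 + 1339.8 + 761.52 = 11892.66
ΣP(Jan 2016)·Q(Jan 2016) = 5.11×88 + 922.57×10 + 10.38×110 + 2.41×228 = 449.68 + 9225.7 + 1141.8 + 549.48 = 11366.66
Index = 11892.66 / 11366.66 × 100 = 104.6276

104.6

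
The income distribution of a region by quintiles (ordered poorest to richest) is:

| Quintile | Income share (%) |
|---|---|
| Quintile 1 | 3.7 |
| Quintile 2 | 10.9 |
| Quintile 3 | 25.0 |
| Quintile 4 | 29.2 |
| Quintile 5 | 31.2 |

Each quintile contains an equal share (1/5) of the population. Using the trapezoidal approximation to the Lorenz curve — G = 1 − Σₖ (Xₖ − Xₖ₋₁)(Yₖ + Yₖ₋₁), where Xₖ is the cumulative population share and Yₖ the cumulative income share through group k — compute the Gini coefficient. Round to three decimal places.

Cumulative income shares Yₖ: 0.0370, 0.1460, 0.3960, 0.6880, 1.0000
Σ (Xₖ−Xₖ₋₁)(Yₖ+Yₖ₋₁) = (1/5)(0.0370+0.0000) + (1/5)(0.1460+0.0370) + (1/5)(0.3960+0.1460) + (1/5)(0.6880+0.3960) + (1/5)(1.0000+0.6880)
  = 0.0074 + 0.0366 + 0.1084 + 0.2168 + 0.3376 = 0.7068
G = 1 − 0.7068 = 0.2932

0.293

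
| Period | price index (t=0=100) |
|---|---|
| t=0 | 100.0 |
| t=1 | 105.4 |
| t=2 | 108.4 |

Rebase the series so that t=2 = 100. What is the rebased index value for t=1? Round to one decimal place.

Rebased(t=1) = 105.4 / 108.4 × 100 = 97.2325

97.2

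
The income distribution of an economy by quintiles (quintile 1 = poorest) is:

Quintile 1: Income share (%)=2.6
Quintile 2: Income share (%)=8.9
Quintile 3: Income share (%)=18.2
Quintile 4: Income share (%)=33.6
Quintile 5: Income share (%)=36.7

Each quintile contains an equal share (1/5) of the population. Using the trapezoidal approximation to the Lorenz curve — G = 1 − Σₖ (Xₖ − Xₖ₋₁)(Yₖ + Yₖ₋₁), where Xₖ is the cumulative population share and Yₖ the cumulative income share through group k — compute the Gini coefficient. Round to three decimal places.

0.372

Cumulative income shares Yₖ: 0.0260, 0.1150, 0.2970, 0.6330, 1.0000
Σ (Xₖ−Xₖ₋₁)(Yₖ+Yₖ₋₁) = (1/5)(0.0260+0.0000) + (1/5)(0.1150+0.0260) + (1/5)(0.2970+0.1150) + (1/5)(0.6330+0.2970) + (1/5)(1.0000+0.6330)
  = 0.0052 + 0.0282 + 0.0824 + 0.1860 + 0.3266 = 0.6284
G = 1 − 0.6284 = 0.3716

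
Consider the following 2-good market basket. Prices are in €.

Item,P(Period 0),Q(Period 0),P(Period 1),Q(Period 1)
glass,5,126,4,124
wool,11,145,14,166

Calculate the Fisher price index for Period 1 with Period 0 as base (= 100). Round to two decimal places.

114.59

Laspeyres component (base-period weights):
ΣP(Period 1)Q(Period 0) = 4×126 + 14×145 = 504 + 2030 = 2534
ΣP(Period 0)Q(Period 0) = 5×126 + 11×145 = 630 + 1595 = 2225
L = 2534 / 2225 × 100 = 113.8876
Paasche component (current-period weights):
ΣP(Period 1)Q(Period 1) = 4×124 + 14×166 = 496 + 2324 = 2820
ΣP(Period 0)Q(Period 1) = 5×124 + 11×166 = 620 + 1826 = 2446
P = 2820 / 2446 × 100 = 115.2903
Fisher = √(L × P) = √(113.8876 × 115.2903) = 114.5868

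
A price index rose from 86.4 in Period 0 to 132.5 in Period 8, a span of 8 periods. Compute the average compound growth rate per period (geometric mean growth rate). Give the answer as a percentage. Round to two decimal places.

5.49%

Growth factor = (132.5/86.4)^(1/8) = (1.533565)^(1/8) = 1.054904
Growth rate = 1.054904 − 1 = 0.054904 = 5.4904%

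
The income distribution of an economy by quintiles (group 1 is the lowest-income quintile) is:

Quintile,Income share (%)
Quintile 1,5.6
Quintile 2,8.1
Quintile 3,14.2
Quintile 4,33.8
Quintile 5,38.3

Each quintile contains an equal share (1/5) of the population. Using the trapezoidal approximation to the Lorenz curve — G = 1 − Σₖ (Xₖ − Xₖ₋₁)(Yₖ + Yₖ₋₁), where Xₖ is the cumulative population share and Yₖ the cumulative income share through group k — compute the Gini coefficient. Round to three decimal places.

Cumulative income shares Yₖ: 0.0560, 0.1370, 0.2790, 0.6170, 1.0000
Σ (Xₖ−Xₖ₋₁)(Yₖ+Yₖ₋₁) = (1/5)(0.0560+0.0000) + (1/5)(0.1370+0.0560) + (1/5)(0.2790+0.1370) + (1/5)(0.6170+0.2790) + (1/5)(1.0000+0.6170)
  = 0.0112 + 0.0386 + 0.0832 + 0.1792 + 0.3234 = 0.6356
G = 1 − 0.6356 = 0.3644

0.364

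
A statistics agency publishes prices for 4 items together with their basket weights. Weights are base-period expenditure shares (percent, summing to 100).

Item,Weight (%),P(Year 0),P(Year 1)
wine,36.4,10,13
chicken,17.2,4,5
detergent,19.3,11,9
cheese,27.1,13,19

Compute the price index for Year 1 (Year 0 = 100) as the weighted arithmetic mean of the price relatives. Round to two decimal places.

124.22

wine: 36.4 × (13/10) = 36.4 × 1.300000 = 47.3200
chicken: 17.2 × (5/4) = 17.2 × 1.250000 = 21.5000
detergent: 19.3 × (9/11) = 19.3 × 0.818182 = 15.7909
cheese: 27.1 × (19/13) = 27.1 × 1.461538 = 39.6077
Index = Σ wᵢ·(p₁ᵢ/p₀ᵢ) = 47.3200 + 21.5000 + 15.7909 + 39.6077 = 124.2186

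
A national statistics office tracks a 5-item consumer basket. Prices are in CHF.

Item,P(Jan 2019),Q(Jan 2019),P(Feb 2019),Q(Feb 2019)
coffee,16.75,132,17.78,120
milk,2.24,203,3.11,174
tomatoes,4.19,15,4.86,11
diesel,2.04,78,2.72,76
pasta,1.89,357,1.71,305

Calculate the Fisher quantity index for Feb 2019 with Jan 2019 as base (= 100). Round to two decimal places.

Laspeyres component (base-period weights):
ΣP(Jan 2019)Q(Feb 2019) = 16.75×120 + 2.24×174 + 4.19×11 + 2.04×76 + 1.89×305 = 2010 + 389.76 + 46.09 + 155.04 + 576.45 = 3177.34
ΣP(Jan 2019)Q(Jan 2019) = 16.75×132 + 2.24×203 + 4.19×15 + 2.04×78 + 1.89×357 = 2211 + 454.72 + 62.85 + 159.12 + 674.73 = 3562.42
L = 3177.34 / 3562.42 × 100 = 89.1905
Paasche component (current-period weights):
ΣP(Feb 2019)Q(Feb 2019) = 17.78×120 + 3.11×174 + 4.86×11 + 2.72×76 + 1.71×305 = 2133.6 + 541.14 + 53.46 + 206.72 + 521.55 = 3456.47
ΣP(Feb 2019)Q(Jan 2019) = 17.78×132 + 3.11×203 + 4.86×15 + 2.72×78 + 1.71×357 = 2346.96 + 631.33 + 72.9 + 212.16 + 610.47 = 3873.82
P = 3456.47 / 3873.82 × 100 = 89.2264
Fisher = √(L × P) = √(89.1905 × 89.2264) = 89.2084

89.21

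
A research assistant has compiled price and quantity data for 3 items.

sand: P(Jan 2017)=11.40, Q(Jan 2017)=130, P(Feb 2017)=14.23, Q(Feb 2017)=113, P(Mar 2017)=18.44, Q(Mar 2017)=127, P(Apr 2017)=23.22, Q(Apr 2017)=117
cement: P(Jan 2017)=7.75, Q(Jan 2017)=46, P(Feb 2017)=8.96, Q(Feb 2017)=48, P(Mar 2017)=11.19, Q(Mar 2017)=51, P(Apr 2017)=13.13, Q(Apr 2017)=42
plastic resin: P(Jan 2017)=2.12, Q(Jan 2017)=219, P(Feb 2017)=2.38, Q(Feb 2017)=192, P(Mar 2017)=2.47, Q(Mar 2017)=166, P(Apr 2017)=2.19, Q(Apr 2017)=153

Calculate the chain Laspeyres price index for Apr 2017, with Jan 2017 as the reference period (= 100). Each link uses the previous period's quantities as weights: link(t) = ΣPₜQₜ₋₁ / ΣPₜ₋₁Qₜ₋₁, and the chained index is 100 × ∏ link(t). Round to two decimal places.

179.70

Link Jan 2017→Feb 2017:
ΣP(Feb 2017)Q(Jan 2017) = 14.23×130 + 8.96×46 + 2.38×219 = 1849.9 + 412.16 + 521.22 = 2783.28
ΣP(Jan 2017)Q(Jan 2017) = 11.40×130 + 7.75×46 + 2.12×219 = 1482 + 356.5 + 464.28 = 2302.78
link = 2783.28/2302.78 = 1.208661
Link Feb 2017→Mar 2017:
ΣP(Mar 2017)Q(Feb 2017) = 18.44×113 + 11.19×48 + 2.47×192 = 2083.72 + 537.12 + 474.24 = 3095.08
ΣP(Feb 2017)Q(Feb 2017) = 14.23×113 + 8.96×48 + 2.38×192 = 1607.99 + 430.08 + 456.96 = 2495.03
link = 3095.08/2495.03 = 1.240498
Link Mar 2017→Apr 2017:
ΣP(Apr 2017)Q(Mar 2017) = 23.22×127 + 13.13×51 + 2.19×166 = 2948.94 + 669.63 + 363.54 = 3982.11
ΣP(Mar 2017)Q(Mar 2017) = 18.44×127 + 11.19×51 + 2.47×166 = 2341.88 + 570.69 + 410.02 = 3322.59
link = 3982.11/3322.59 = 1.198496
Chained index = 100 × 1.208661 × 1.240498 × 1.198496 = 179.6954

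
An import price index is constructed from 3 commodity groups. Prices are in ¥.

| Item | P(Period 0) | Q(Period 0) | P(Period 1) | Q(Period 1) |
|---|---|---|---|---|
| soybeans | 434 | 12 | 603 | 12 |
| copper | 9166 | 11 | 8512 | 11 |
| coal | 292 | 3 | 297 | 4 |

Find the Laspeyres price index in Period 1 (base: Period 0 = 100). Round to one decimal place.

Laspeyres price index uses base-period quantities as weights.
ΣP(Period 1)·Q(Period 0) = 603×12 + 8512×11 + 297×3 = 7236 + 93632 + 891 = 101759
ΣP(Period 0)·Q(Period 0) = 434×12 + 9166×11 + 292×3 = 5208 + 100826 + 876 = 106910
Index = 101759 / 106910 × 100 = 95.1819

95.2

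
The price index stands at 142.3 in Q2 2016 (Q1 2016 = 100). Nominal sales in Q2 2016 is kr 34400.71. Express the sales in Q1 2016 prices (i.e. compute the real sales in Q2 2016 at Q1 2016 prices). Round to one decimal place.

24174.8

Real = Nominal ÷ (Index/100) = 34400.71 ÷ (142.3/100)
     = 34400.71 ÷ 1.423 = 24174.7786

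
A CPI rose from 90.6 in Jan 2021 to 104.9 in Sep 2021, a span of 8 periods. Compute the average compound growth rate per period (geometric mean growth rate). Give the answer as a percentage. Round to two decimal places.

1.85%

Growth factor = (104.9/90.6)^(1/8) = (1.157837)^(1/8) = 1.018488
Growth rate = 1.018488 − 1 = 0.018488 = 1.8488%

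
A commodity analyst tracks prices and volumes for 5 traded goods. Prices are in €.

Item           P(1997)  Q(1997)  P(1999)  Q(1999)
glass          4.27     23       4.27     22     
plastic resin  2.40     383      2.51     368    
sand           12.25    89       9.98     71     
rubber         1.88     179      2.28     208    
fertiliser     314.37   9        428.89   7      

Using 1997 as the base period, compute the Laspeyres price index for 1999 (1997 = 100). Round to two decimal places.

117.87

Laspeyres price index uses base-period quantities as weights.
ΣP(1999)·Q(1997) = 4.27×23 + 2.51×383 + 9.98×89 + 2.28×179 + 428.89×9 = 98.21 + 961.33 + 888.22 + 408.12 + 3860.01 = 6215.89
ΣP(1997)·Q(1997) = 4.27×23 + 2.40×383 + 12.25×89 + 1.88×179 + 314.37×9 = 98.21 + 919.2 + 1090.25 + 336.52 + 2829.33 = 5273.51
Index = 6215.89 / 5273.51 × 100 = 117.8701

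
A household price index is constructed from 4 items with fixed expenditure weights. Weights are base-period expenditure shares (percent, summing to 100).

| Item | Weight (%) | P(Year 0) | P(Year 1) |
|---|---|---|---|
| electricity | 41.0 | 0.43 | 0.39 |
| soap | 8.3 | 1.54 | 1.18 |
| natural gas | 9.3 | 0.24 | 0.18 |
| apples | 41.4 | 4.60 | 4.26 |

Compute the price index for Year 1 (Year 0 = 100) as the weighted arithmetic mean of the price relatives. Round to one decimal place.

electricity: 41.0 × (0.39/0.43) = 41.0 × 0.906977 = 37.1860
soap: 8.3 × (1.18/1.54) = 8.3 × 0.766234 = 6.3597
natural gas: 9.3 × (0.18/0.24) = 9.3 × 0.750000 = 6.9750
apples: 41.4 × (4.26/4.60) = 41.4 × 0.926087 = 38.3400
Index = Σ wᵢ·(p₁ᵢ/p₀ᵢ) = 37.1860 + 6.3597 + 6.9750 + 38.3400 = 88.8608

88.9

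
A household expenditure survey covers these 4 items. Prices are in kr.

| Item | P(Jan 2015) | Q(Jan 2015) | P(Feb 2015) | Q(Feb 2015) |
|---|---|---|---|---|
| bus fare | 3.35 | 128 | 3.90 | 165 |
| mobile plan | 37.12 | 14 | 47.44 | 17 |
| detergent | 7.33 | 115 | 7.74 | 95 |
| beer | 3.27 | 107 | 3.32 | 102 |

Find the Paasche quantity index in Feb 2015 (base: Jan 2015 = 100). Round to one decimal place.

104.8

Paasche quantity index uses current-period prices as weights.
ΣP(Feb 2015)·Q(Feb 2015) = 3.90×165 + 47.44×17 + 7.74×95 + 3.32×102 = 643.5 + 806.48 + 735.3 + 338.64 = 2523.92
ΣP(Feb 2015)·Q(Jan 2015) = 3.90×128 + 47.44×14 + 7.74×115 + 3.32×107 = 499.2 + 664.16 + 890.1 + 355.24 = 2408.7
Index = 2523.92 / 2408.7 × 100 = 104.7835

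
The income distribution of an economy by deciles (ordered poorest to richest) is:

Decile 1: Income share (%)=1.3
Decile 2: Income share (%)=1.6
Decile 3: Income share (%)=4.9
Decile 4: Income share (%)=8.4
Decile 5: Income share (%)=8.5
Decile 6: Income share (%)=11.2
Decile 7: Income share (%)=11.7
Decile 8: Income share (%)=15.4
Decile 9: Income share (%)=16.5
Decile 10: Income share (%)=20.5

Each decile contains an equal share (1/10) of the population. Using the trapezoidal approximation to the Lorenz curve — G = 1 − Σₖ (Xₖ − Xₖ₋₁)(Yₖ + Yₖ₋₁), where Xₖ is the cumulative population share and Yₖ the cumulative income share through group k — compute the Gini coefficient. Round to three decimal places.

0.342

Cumulative income shares Yₖ: 0.0130, 0.0290, 0.0780, 0.1620, 0.2470, 0.3590, 0.4760, 0.6300, 0.7950, 1.0000
Σ (Xₖ−Xₖ₋₁)(Yₖ+Yₖ₋₁) = (1/10)(0.0130+0.0000) + (1/10)(0.0290+0.0130) + (1/10)(0.0780+0.0290) + (1/10)(0.1620+0.0780) + (1/10)(0.2470+0.1620) + (1/10)(0.3590+0.2470) + (1/10)(0.4760+0.3590) + (1/10)(0.6300+0.4760) + (1/10)(0.7950+0.6300) + (1/10)(1.0000+0.7950)
  = 0.0013 + 0.0042 + 0.0107 + 0.0240 + 0.0409 + 0.0606 + 0.0835 + 0.1106 + 0.1425 + 0.1795 = 0.6578
G = 1 − 0.6578 = 0.3422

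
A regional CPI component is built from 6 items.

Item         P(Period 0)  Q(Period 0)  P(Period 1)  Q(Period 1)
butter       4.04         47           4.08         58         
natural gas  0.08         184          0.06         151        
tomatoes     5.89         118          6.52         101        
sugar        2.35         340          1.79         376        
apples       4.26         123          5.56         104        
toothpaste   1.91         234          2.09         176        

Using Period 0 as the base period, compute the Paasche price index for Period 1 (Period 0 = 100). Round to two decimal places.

100.77

Paasche price index uses current-period quantities as weights.
ΣP(Period 1)·Q(Period 1) = 4.08×58 + 0.06×151 + 6.52×101 + 1.79×376 + 5.56×104 + 2.09×176 = 236.64 + 9.06 + 658.52 + 673.04 + 578.24 + 367.84 = 2523.34
ΣP(Period 0)·Q(Period 1) = 4.04×58 + 0.08×151 + 5.89×101 + 2.35×376 + 4.26×104 + 1.91×176 = 234.32 + 12.08 + 594.89 + 883.6 + 443.04 + 336.16 = 2504.09
Index = 2523.34 / 2504.09 × 100 = 100.7687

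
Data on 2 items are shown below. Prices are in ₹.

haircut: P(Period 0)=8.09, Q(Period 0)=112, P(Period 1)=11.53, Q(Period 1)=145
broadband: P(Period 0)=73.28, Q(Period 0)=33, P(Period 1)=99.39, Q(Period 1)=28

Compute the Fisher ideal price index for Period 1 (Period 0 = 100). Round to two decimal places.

Laspeyres component (base-period weights):
ΣP(Period 1)Q(Period 0) = 11.53×112 + 99.39×33 = 1291.36 + 3279.87 = 4571.23
ΣP(Period 0)Q(Period 0) = 8.09×112 + 73.28×33 = 906.08 + 2418.24 = 3324.32
L = 4571.23 / 3324.32 × 100 = 137.5087
Paasche component (current-period weights):
ΣP(Period 1)Q(Period 1) = 11.53×145 + 99.39×28 = 1671.85 + 2782.92 = 4454.77
ΣP(Period 0)Q(Period 1) = 8.09×145 + 73.28×28 = 1173.05 + 2051.84 = 3224.89
P = 4454.77 / 3224.89 × 100 = 138.1371
Fisher = √(L × P) = √(137.5087 × 138.1371) = 137.8226

137.82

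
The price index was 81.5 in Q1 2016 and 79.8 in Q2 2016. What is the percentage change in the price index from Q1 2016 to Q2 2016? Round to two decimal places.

Change = (79.8 − 81.5) / 81.5 × 100
       = -1.7 / 81.5 × 100 = -2.0859%

-2.09%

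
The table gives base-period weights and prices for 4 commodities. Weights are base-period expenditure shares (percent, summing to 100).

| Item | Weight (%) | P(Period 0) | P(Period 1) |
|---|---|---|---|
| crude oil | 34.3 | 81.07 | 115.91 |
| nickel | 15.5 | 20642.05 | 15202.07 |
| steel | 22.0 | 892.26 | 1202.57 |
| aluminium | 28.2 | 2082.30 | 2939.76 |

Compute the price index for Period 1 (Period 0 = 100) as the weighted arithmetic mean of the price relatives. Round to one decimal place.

crude oil: 34.3 × (115.91/81.07) = 34.3 × 1.429752 = 49.0405
nickel: 15.5 × (15202.07/20642.05) = 15.5 × 0.736461 = 11.4151
steel: 22.0 × (1202.57/892.26) = 22.0 × 1.347780 = 29.6512
aluminium: 28.2 × (2939.76/2082.30) = 28.2 × 1.411785 = 39.8123
Index = Σ wᵢ·(p₁ᵢ/p₀ᵢ) = 49.0405 + 11.4151 + 29.6512 + 39.8123 = 129.9191

129.9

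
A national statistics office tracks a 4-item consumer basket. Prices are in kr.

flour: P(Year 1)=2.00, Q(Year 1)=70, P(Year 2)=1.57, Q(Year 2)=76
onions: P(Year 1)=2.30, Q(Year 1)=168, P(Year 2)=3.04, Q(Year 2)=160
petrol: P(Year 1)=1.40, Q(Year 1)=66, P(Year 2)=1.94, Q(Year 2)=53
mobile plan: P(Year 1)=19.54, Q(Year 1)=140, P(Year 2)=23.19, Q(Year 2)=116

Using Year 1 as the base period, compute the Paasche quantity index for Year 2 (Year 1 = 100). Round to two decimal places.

Paasche quantity index uses current-period prices as weights.
ΣP(Year 2)·Q(Year 2) = 1.57×76 + 3.04×160 + 1.94×53 + 23.19×116 = 119.32 + 486.4 + 102.82 + 2690.04 = 3398.58
ΣP(Year 2)·Q(Year 1) = 1.57×70 + 3.04×168 + 1.94×66 + 23.19×140 = 109.9 + 510.72 + 128.04 + 3246.6 = 3995.26
Index = 3398.58 / 3995.26 × 100 = 85.0653

85.07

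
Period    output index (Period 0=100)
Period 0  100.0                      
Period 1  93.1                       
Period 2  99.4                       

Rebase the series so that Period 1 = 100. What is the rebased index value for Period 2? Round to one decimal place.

Rebased(Period 2) = 99.4 / 93.1 × 100 = 106.7669

106.8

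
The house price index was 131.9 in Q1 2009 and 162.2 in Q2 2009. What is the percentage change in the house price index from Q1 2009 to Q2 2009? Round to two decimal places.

Change = (162.2 − 131.9) / 131.9 × 100
       = 30.3 / 131.9 × 100 = 22.9719%

22.97%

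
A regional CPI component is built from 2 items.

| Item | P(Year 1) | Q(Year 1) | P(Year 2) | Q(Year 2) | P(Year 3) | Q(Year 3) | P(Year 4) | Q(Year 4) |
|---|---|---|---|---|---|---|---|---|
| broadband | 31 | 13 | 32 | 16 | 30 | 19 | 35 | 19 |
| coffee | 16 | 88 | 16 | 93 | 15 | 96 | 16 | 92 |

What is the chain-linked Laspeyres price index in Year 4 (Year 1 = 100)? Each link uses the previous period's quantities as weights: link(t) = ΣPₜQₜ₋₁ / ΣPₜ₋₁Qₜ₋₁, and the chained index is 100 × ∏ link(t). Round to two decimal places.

103.40

Link Year 1→Year 2:
ΣP(Year 2)Q(Year 1) = 32×13 + 16×88 = 416 + 1408 = 1824
ΣP(Year 1)Q(Year 1) = 31×13 + 16×88 = 403 + 1408 = 1811
link = 1824/1811 = 1.007178
Link Year 2→Year 3:
ΣP(Year 3)Q(Year 2) = 30×16 + 15×93 = 480 + 1395 = 1875
ΣP(Year 2)Q(Year 2) = 32×16 + 16×93 = 512 + 1488 = 2000
link = 1875/2000 = 0.937500
Link Year 3→Year 4:
ΣP(Year 4)Q(Year 3) = 35×19 + 16×96 = 665 + 1536 = 2201
ΣP(Year 3)Q(Year 3) = 30×19 + 15×96 = 570 + 1440 = 2010
link = 2201/2010 = 1.095025
Chained index = 100 × 1.007178 × 0.937500 × 1.095025 = 103.3955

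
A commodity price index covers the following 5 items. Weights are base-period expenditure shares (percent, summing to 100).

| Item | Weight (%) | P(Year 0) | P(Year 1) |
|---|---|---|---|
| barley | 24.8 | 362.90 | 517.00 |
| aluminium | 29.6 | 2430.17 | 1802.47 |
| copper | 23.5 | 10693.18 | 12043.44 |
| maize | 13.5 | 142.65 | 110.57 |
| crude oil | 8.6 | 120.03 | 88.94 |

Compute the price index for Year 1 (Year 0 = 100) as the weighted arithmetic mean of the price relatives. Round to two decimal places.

100.59

barley: 24.8 × (517.00/362.90) = 24.8 × 1.424635 = 35.3309
aluminium: 29.6 × (1802.47/2430.17) = 29.6 × 0.741705 = 21.9545
copper: 23.5 × (12043.44/10693.18) = 23.5 × 1.126273 = 26.4674
maize: 13.5 × (110.57/142.65) = 13.5 × 0.775114 = 10.4640
crude oil: 8.6 × (88.94/120.03) = 8.6 × 0.740981 = 6.3724
Index = Σ wᵢ·(p₁ᵢ/p₀ᵢ) = 35.3309 + 21.9545 + 26.4674 + 10.4640 + 6.3724 = 100.5893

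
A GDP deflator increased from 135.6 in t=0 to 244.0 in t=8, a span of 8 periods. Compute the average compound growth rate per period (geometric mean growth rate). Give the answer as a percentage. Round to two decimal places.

Growth factor = (244.0/135.6)^(1/8) = (1.799410)^(1/8) = 1.076196
Growth rate = 1.076196 − 1 = 0.076196 = 7.6196%

7.62%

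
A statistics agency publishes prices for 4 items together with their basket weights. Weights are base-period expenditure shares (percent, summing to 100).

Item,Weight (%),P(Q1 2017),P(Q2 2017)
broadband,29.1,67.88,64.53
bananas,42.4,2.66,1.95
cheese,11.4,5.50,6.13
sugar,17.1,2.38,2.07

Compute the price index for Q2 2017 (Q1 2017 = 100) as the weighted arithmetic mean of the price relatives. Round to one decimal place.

86.3

broadband: 29.1 × (64.53/67.88) = 29.1 × 0.950648 = 27.6639
bananas: 42.4 × (1.95/2.66) = 42.4 × 0.733083 = 31.0827
cheese: 11.4 × (6.13/5.50) = 11.4 × 1.114545 = 12.7058
sugar: 17.1 × (2.07/2.38) = 17.1 × 0.869748 = 14.8727
Index = Σ wᵢ·(p₁ᵢ/p₀ᵢ) = 27.6639 + 31.0827 + 12.7058 + 14.8727 = 86.3251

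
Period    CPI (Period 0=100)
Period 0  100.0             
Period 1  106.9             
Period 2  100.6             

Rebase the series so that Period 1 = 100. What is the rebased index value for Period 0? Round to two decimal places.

Rebased(Period 0) = 100.0 / 106.9 × 100 = 93.5454

93.55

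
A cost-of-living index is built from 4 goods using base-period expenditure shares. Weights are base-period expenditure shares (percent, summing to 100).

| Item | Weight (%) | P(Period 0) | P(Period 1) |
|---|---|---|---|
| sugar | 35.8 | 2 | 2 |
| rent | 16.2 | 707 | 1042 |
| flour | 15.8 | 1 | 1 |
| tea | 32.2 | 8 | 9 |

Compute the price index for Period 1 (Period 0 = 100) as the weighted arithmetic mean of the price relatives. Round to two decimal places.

111.70

sugar: 35.8 × (2/2) = 35.8 × 1.000000 = 35.8000
rent: 16.2 × (1042/707) = 16.2 × 1.473833 = 23.8761
flour: 15.8 × (1/1) = 15.8 × 1.000000 = 15.8000
tea: 32.2 × (9/8) = 32.2 × 1.125000 = 36.2250
Index = Σ wᵢ·(p₁ᵢ/p₀ᵢ) = 35.8000 + 23.8761 + 15.8000 + 36.2250 = 111.7011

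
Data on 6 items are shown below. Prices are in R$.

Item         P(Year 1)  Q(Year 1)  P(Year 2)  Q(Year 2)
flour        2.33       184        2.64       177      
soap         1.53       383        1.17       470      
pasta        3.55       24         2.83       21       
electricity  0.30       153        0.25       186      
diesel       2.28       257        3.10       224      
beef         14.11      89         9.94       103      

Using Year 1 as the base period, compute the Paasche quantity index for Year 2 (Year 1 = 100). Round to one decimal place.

104.4

Paasche quantity index uses current-period prices as weights.
ΣP(Year 2)·Q(Year 2) = 2.64×177 + 1.17×470 + 2.83×21 + 0.25×186 + 3.10×224 + 9.94×103 = 467.28 + 549.9 + 59.43 + 46.5 + 694.4 + 1023.82 = 2841.33
ΣP(Year 2)·Q(Year 1) = 2.64×184 + 1.17×383 + 2.83×24 + 0.25×153 + 3.10×257 + 9.94×89 = 485.76 + 448.11 + 67.92 + 38.25 + 796.7 + 884.66 = 2721.4
Index = 2841.33 / 2721.4 × 100 = 104.4069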